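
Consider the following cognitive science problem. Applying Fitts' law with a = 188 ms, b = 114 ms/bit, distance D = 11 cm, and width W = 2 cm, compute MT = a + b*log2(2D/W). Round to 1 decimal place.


MT = 188 + 114 * log2(2*11/2)
2D/W = 11.0
log2(11.0) = 3.4594
MT = 188 + 114 * 3.4594
= 582.4 ms


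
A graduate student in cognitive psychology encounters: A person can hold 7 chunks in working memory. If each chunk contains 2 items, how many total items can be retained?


Total items = chunks * items_per_chunk
= 7 * 2
= 14


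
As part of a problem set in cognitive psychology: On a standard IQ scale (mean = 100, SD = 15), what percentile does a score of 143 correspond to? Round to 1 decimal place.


z = (IQ - mean) / SD
z = (143 - 100) / 15 = 2.8667
Percentile = Phi(2.8667) * 100
Phi(2.8667) = 0.997926
= 99.8


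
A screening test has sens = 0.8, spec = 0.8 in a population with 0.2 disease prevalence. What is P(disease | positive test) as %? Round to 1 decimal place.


PPV = (sens * prev) / (sens * prev + (1-spec) * (1-prev))
Numerator = 0.8 * 0.2 = 0.16
P(positive and no disease) = (1 - spec) * (1 - prev) = (1 - 0.8) * (1 - 0.2) = 0.16
Denominator = 0.16 + 0.16 = 0.32
PPV = 0.16 / 0.32 = 0.5
As percentage = 50.0


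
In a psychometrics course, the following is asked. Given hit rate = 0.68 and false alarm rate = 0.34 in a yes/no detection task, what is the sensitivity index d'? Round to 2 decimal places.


d' = z(HR) - z(FAR)
z(0.68) = 0.4677
z(0.34) = -0.4125
d' = 0.4677 - -0.4125
= 0.88


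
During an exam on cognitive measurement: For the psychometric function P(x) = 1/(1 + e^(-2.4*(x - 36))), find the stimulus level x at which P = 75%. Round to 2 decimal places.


At P = 0.75: 0.75 = 1/(1 + e^(-k*(x-x0)))
Solving: e^(-k*(x-x0)) = 1/3
x = x0 + ln(3)/k
ln(3) = 1.0986
x = 36 + 1.0986/2.4
= 36 + 0.4578
= 36.46


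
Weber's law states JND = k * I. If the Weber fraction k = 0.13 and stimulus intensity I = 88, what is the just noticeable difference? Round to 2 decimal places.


JND = k * I
JND = 0.13 * 88
= 11.44


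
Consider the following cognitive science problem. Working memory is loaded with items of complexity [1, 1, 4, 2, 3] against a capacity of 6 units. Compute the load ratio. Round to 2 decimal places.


Total complexity = 1 + 1 + 4 + 2 + 3 = 11
Load = total / capacity = 11 / 6
= 1.83


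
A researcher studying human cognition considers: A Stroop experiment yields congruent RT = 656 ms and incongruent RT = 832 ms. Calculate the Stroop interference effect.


Stroop effect = RT(incongruent) - RT(congruent)
= 832 - 656
= 176 ms


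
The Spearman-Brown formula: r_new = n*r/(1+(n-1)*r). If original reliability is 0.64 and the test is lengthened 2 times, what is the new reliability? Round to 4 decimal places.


r_new = n*r / (1 + (n-1)*r)
Numerator = 2 * 0.64 = 1.28
Denominator = 1 + 1 * 0.64 = 1.64
r_new = 1.28 / 1.64
= 0.7805


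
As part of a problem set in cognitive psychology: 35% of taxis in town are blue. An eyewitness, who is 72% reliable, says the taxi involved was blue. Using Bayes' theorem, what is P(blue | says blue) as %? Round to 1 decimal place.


P(blue | says blue) = P(says blue | blue)*P(blue) / [P(says blue | blue)*P(blue) + P(says blue | not blue)*P(not blue)]
Numerator = 0.72 * 0.35 = 0.252
False identification = 0.28 * 0.65 = 0.182
P = 0.252 / (0.252 + 0.182)
= 0.252 / 0.434
As percentage = 58.1


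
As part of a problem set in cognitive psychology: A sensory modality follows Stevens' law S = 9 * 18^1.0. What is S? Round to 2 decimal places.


S = 9 * 18^1.0
18^1.0 = 18.0
S = 9 * 18.0
= 162.00


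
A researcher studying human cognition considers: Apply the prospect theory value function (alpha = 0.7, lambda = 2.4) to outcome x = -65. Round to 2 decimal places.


Since x = -65 < 0, use v(x) = -lambda*(-x)^alpha
(-x) = 65
65^0.7 = 18.5797
v(-65) = -2.4 * 18.5797
= -44.59


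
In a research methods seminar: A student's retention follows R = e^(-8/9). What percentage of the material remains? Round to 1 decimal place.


R = e^(-t/S)
-t/S = -8/9 = -0.888889
R = e^(-0.888889) = 0.411112
Percentage = 0.411112 * 100
= 41.1


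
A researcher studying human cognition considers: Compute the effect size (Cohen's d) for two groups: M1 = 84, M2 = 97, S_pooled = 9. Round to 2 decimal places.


Cohen's d = (M1 - M2) / S_pooled
= (84 - 97) / 9
= -13 / 9
= -1.44


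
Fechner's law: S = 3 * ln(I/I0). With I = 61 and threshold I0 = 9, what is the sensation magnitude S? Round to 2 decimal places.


S = 3 * ln(61/9)
I/I0 = 6.777778
ln(6.777778) = 1.9136
S = 3 * 1.9136
= 5.74


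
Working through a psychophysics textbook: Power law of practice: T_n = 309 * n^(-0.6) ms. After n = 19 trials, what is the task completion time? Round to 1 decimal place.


T_n = 309 * 19^(-0.6)
19^(-0.6) = 0.170902
T_n = 309 * 0.170902
= 52.8 ms


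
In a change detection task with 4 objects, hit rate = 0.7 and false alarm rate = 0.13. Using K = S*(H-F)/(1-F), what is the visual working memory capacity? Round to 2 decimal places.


K = S * (H - F) / (1 - F)
H - F = 0.57
1 - F = 0.87
K = 4 * 0.57 / 0.87
= 2.62


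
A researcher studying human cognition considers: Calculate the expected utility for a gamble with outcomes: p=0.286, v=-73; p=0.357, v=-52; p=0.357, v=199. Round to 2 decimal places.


EU = sum(p_i * v_i)
0.286 * -73 = -20.878
0.357 * -52 = -18.564
0.357 * 199 = 71.043
EU = -20.878 + -18.564 + 71.043
= 31.60


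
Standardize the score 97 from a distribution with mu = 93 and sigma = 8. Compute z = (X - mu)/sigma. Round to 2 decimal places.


z = (X - mu) / sigma
= (97 - 93) / 8
= 4 / 8
= 0.50


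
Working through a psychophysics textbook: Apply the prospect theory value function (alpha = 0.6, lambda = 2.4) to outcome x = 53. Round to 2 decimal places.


Since x = 53 >= 0, use v(x) = x^0.6
53^0.6 = 10.8284
v(53) = 10.83


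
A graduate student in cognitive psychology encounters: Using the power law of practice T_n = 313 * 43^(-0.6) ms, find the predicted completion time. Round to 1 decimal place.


T_n = 313 * 43^(-0.6)
43^(-0.6) = 0.104693
T_n = 313 * 0.104693
= 32.8 ms


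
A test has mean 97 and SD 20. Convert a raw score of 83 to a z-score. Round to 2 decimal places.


z = (X - mu) / sigma
= (83 - 97) / 20
= -14 / 20
= -0.70


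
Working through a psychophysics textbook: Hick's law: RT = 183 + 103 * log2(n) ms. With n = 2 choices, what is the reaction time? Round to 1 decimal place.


RT = 183 + 103 * log2(2)
log2(2) = 1.0
RT = 183 + 103 * 1.0
= 183 + 103.0
= 286.0 ms


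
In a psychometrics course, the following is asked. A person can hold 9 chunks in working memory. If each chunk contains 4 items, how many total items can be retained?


Total items = chunks * items_per_chunk
= 9 * 4
= 36


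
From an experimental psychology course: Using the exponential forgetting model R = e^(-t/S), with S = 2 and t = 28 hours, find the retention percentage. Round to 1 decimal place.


R = e^(-t/S)
-t/S = -28/2 = -14.0
R = e^(-14.0) = 1e-06
Percentage = 1e-06 * 100
= 0.0


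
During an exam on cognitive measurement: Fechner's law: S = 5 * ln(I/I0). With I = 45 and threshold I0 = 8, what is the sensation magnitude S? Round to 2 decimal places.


S = 5 * ln(45/8)
I/I0 = 5.625
ln(5.625) = 1.7272
S = 5 * 1.7272
= 8.64


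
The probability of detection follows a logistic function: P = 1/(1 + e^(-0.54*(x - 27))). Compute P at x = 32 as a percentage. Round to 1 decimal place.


P(x) = 1/(1 + e^(-0.54*(32 - 27)))
Exponent = -0.54 * 5 = -2.7
e^(-2.7) = 0.067206
P = 1/(1 + 0.067206) = 0.937026
Percentage = 93.7


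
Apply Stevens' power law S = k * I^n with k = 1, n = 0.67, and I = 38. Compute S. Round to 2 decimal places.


S = 1 * 38^0.67
38^0.67 = 11.4408
S = 1 * 11.4408
= 11.44


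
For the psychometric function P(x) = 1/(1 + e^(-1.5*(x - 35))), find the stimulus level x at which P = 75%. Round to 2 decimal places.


At P = 0.75: 0.75 = 1/(1 + e^(-k*(x-x0)))
Solving: e^(-k*(x-x0)) = 1/3
x = x0 + ln(3)/k
ln(3) = 1.0986
x = 35 + 1.0986/1.5
= 35 + 0.7324
= 35.73


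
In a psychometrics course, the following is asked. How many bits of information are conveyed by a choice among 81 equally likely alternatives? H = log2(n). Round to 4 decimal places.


H = log2(n)
H = log2(81)
= 6.3399


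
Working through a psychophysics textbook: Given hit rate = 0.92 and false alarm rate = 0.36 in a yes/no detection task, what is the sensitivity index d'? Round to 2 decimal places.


d' = z(HR) - z(FAR)
z(0.92) = 1.4051
z(0.36) = -0.3585
d' = 1.4051 - -0.3585
= 1.76


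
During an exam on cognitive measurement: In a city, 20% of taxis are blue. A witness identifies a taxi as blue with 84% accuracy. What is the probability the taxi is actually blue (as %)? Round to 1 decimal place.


P(blue | says blue) = P(says blue | blue)*P(blue) / [P(says blue | blue)*P(blue) + P(says blue | not blue)*P(not blue)]
Numerator = 0.84 * 0.2 = 0.168
False identification = 0.16 * 0.8 = 0.128
P = 0.168 / (0.168 + 0.128)
= 0.168 / 0.296
As percentage = 56.8


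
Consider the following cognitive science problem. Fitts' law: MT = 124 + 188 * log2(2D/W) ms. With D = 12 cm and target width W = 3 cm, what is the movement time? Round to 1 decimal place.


MT = 124 + 188 * log2(2*12/3)
2D/W = 8.0
log2(8.0) = 3.0
MT = 124 + 188 * 3.0
= 688.0 ms


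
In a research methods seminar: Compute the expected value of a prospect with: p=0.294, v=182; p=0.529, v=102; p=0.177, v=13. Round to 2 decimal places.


EU = sum(p_i * v_i)
0.294 * 182 = 53.508
0.529 * 102 = 53.958
0.177 * 13 = 2.301
EU = 53.508 + 53.958 + 2.301
= 109.77


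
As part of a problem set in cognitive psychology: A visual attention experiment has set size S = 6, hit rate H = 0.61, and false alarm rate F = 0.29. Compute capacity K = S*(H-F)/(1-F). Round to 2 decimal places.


K = S * (H - F) / (1 - F)
H - F = 0.32
1 - F = 0.71
K = 6 * 0.32 / 0.71
= 2.70


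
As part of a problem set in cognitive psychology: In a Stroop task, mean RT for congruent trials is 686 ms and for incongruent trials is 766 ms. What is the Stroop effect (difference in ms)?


Stroop effect = RT(incongruent) - RT(congruent)
= 766 - 686
= 80 ms


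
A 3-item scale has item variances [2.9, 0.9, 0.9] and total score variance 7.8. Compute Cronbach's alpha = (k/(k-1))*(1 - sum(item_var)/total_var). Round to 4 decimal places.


alpha = (k/(k-1)) * (1 - sum(s_i^2)/s_total^2)
sum(item variances) = 4.7
k/(k-1) = 3/2 = 1.5
1 - 4.7/7.8 = 1 - 0.602564 = 0.397436
alpha = 1.5 * 0.397436
= 0.5962


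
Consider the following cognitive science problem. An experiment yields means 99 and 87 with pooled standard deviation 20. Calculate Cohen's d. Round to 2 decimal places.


Cohen's d = (M1 - M2) / S_pooled
= (99 - 87) / 20
= 12 / 20
= 0.60


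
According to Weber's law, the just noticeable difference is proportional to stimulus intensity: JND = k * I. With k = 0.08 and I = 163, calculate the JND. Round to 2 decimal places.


JND = k * I
JND = 0.08 * 163
= 13.04


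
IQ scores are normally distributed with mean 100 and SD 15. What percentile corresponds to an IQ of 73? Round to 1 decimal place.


z = (IQ - mean) / SD
z = (73 - 100) / 15 = -1.8
Percentile = Phi(-1.8) * 100
Phi(-1.8) = 0.03593
= 3.6


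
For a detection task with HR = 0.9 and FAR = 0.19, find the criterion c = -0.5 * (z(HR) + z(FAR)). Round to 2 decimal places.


c = -0.5 * (z(HR) + z(FAR))
z(0.9) = 1.2816
z(0.19) = -0.8779
c = -0.5 * (1.2816 + -0.8779)
= -0.5 * 0.4037
= -0.20


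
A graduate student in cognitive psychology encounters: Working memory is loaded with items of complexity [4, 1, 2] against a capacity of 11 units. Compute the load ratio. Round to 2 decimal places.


Total complexity = 4 + 1 + 2 = 7
Load = total / capacity = 7 / 11
= 0.64


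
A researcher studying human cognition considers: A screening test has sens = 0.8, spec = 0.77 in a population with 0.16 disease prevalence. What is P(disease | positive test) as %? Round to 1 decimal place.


PPV = (sens * prev) / (sens * prev + (1-spec) * (1-prev))
Numerator = 0.8 * 0.16 = 0.128
P(positive and no disease) = (1 - spec) * (1 - prev) = (1 - 0.77) * (1 - 0.16) = 0.1932
Denominator = 0.128 + 0.1932 = 0.3212
PPV = 0.128 / 0.3212 = 0.398506
As percentage = 39.9


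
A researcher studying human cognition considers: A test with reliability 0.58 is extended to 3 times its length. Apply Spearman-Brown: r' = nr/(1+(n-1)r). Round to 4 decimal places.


r_new = n*r / (1 + (n-1)*r)
Numerator = 3 * 0.58 = 1.74
Denominator = 1 + 2 * 0.58 = 2.16
r_new = 1.74 / 2.16
= 0.8056


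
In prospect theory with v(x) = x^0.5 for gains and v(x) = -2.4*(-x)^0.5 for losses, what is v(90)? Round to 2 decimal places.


Since x = 90 >= 0, use v(x) = x^0.5
90^0.5 = 9.4868
v(90) = 9.49


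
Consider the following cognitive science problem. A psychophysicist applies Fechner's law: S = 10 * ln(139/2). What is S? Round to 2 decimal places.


S = 10 * ln(139/2)
I/I0 = 69.5
ln(69.5) = 4.2413
S = 10 * 4.2413
= 42.41


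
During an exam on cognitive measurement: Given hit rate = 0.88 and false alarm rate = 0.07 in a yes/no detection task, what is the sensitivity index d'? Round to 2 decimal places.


d' = z(HR) - z(FAR)
z(0.88) = 1.175
z(0.07) = -1.4758
d' = 1.175 - -1.4758
= 2.65


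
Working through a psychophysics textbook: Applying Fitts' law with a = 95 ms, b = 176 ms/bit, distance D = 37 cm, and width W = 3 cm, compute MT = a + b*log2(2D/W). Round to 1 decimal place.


MT = 95 + 176 * log2(2*37/3)
2D/W = 24.666667
log2(24.666667) = 4.6245
MT = 95 + 176 * 4.6245
= 908.9 ms


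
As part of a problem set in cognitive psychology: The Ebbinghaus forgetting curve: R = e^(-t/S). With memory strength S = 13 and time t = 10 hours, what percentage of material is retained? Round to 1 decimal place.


R = e^(-t/S)
-t/S = -10/13 = -0.769231
R = e^(-0.769231) = 0.463369
Percentage = 0.463369 * 100
= 46.3


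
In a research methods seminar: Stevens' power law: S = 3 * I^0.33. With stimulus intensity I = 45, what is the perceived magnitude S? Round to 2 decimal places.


S = 3 * 45^0.33
45^0.33 = 3.512
S = 3 * 3.512
= 10.54


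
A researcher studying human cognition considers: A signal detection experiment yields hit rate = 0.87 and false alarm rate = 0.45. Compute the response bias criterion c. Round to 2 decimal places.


c = -0.5 * (z(HR) + z(FAR))
z(0.87) = 1.1264
z(0.45) = -0.1257
c = -0.5 * (1.1264 + -0.1257)
= -0.5 * 1.0007
= -0.50


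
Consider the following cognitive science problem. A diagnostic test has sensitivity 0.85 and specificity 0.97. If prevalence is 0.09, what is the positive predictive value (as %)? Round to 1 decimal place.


PPV = (sens * prev) / (sens * prev + (1-spec) * (1-prev))
Numerator = 0.85 * 0.09 = 0.0765
P(positive and no disease) = (1 - spec) * (1 - prev) = (1 - 0.97) * (1 - 0.09) = 0.0273
Denominator = 0.0765 + 0.0273 = 0.1038
PPV = 0.0765 / 0.1038 = 0.736994
As percentage = 73.7


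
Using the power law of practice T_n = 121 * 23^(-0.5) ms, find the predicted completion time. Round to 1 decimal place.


T_n = 121 * 23^(-0.5)
23^(-0.5) = 0.208514
T_n = 121 * 0.208514
= 25.2 ms


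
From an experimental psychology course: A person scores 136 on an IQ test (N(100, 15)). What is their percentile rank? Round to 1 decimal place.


z = (IQ - mean) / SD
z = (136 - 100) / 15 = 2.4
Percentile = Phi(2.4) * 100
Phi(2.4) = 0.991802
= 99.2


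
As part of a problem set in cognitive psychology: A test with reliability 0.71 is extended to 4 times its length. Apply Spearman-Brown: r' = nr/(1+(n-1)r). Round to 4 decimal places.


r_new = n*r / (1 + (n-1)*r)
Numerator = 4 * 0.71 = 2.84
Denominator = 1 + 3 * 0.71 = 3.13
r_new = 2.84 / 3.13
= 0.9073


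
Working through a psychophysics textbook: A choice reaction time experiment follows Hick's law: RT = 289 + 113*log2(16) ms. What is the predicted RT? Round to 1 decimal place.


RT = 289 + 113 * log2(16)
log2(16) = 4.0
RT = 289 + 113 * 4.0
= 289 + 452.0
= 741.0 ms


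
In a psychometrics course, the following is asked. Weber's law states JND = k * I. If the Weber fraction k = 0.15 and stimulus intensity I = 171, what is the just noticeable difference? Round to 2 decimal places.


JND = k * I
JND = 0.15 * 171
= 25.65


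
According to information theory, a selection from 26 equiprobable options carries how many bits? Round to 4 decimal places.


H = log2(n)
H = log2(26)
= 4.7004


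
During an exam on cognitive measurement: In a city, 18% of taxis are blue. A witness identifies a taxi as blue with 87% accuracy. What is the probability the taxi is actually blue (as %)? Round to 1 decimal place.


P(blue | says blue) = P(says blue | blue)*P(blue) / [P(says blue | blue)*P(blue) + P(says blue | not blue)*P(not blue)]
Numerator = 0.87 * 0.18 = 0.1566
False identification = 0.13 * 0.82 = 0.1066
P = 0.1566 / (0.1566 + 0.1066)
= 0.1566 / 0.2632
As percentage = 59.5


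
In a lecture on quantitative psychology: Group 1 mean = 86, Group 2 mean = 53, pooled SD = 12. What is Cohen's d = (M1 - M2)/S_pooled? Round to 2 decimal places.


Cohen's d = (M1 - M2) / S_pooled
= (86 - 53) / 12
= 33 / 12
= 2.75


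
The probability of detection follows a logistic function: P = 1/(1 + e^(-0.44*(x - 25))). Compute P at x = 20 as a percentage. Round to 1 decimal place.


P(x) = 1/(1 + e^(-0.44*(20 - 25)))
Exponent = -0.44 * -5 = 2.2
e^(2.2) = 9.025013
P = 1/(1 + 9.025013) = 0.09975
Percentage = 10.0


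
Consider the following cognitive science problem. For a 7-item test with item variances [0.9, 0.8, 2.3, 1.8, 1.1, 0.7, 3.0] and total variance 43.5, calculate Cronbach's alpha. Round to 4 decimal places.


alpha = (k/(k-1)) * (1 - sum(s_i^2)/s_total^2)
sum(item variances) = 10.6
k/(k-1) = 7/6 = 1.166667
1 - 10.6/43.5 = 1 - 0.243678 = 0.756322
alpha = 1.166667 * 0.756322
= 0.8824


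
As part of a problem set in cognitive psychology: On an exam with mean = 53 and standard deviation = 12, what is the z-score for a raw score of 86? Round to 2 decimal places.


z = (X - mu) / sigma
= (86 - 53) / 12
= 33 / 12
= 2.75


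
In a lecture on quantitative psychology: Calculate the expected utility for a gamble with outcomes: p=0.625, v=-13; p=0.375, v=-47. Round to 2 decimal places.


EU = sum(p_i * v_i)
0.625 * -13 = -8.125
0.375 * -47 = -17.625
EU = -8.125 + -17.625
= -25.75


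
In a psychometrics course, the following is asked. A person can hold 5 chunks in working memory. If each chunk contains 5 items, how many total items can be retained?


Total items = chunks * items_per_chunk
= 5 * 5
= 25


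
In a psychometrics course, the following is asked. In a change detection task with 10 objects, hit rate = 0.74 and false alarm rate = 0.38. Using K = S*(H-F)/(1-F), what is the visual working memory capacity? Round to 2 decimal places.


K = S * (H - F) / (1 - F)
H - F = 0.36
1 - F = 0.62
K = 10 * 0.36 / 0.62
= 5.81


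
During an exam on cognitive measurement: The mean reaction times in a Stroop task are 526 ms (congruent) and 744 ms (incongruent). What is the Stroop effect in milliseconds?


Stroop effect = RT(incongruent) - RT(congruent)
= 744 - 526
= 218 ms


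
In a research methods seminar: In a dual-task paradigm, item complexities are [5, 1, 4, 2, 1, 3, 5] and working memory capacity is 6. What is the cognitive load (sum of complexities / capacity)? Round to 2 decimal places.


Total complexity = 5 + 1 + 4 + 2 + 1 + 3 + 5 = 21
Load = total / capacity = 21 / 6
= 3.50


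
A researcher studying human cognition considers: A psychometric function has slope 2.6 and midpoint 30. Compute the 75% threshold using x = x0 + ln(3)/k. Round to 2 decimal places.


At P = 0.75: 0.75 = 1/(1 + e^(-k*(x-x0)))
Solving: e^(-k*(x-x0)) = 1/3
x = x0 + ln(3)/k
ln(3) = 1.0986
x = 30 + 1.0986/2.6
= 30 + 0.4225
= 30.42


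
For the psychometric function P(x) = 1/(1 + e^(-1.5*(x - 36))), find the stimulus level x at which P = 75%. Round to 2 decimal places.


At P = 0.75: 0.75 = 1/(1 + e^(-k*(x-x0)))
Solving: e^(-k*(x-x0)) = 1/3
x = x0 + ln(3)/k
ln(3) = 1.0986
x = 36 + 1.0986/1.5
= 36 + 0.7324
= 36.73


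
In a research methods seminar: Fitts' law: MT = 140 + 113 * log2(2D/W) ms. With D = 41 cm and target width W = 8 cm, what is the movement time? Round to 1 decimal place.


MT = 140 + 113 * log2(2*41/8)
2D/W = 10.25
log2(10.25) = 3.3576
MT = 140 + 113 * 3.3576
= 519.4 ms


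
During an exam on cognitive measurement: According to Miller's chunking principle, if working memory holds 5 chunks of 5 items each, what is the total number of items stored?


Total items = chunks * items_per_chunk
= 5 * 5
= 25


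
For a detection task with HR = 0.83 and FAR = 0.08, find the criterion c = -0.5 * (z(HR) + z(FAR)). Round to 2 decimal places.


c = -0.5 * (z(HR) + z(FAR))
z(0.83) = 0.9542
z(0.08) = -1.4051
c = -0.5 * (0.9542 + -1.4051)
= -0.5 * -0.4509
= 0.23


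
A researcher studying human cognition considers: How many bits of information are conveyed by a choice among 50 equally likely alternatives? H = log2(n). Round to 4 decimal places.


H = log2(n)
H = log2(50)
= 5.6439


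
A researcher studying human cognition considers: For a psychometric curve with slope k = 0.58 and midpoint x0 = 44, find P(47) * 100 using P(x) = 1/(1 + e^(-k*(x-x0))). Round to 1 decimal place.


P(x) = 1/(1 + e^(-0.58*(47 - 44)))
Exponent = -0.58 * 3 = -1.74
e^(-1.74) = 0.17552
P = 1/(1 + 0.17552) = 0.850687
Percentage = 85.1


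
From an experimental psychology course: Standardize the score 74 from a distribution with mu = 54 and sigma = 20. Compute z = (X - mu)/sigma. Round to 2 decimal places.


z = (X - mu) / sigma
= (74 - 54) / 20
= 20 / 20
= 1.00


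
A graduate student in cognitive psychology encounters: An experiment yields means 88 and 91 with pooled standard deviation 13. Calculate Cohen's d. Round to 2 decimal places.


Cohen's d = (M1 - M2) / S_pooled
= (88 - 91) / 13
= -3 / 13
= -0.23


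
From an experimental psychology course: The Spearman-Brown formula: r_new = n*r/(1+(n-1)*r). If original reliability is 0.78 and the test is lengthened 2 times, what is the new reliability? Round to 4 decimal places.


r_new = n*r / (1 + (n-1)*r)
Numerator = 2 * 0.78 = 1.56
Denominator = 1 + 1 * 0.78 = 1.78
r_new = 1.56 / 1.78
= 0.8764


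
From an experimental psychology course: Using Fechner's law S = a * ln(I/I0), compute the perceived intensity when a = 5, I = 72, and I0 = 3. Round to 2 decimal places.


S = 5 * ln(72/3)
I/I0 = 24.0
ln(24.0) = 3.1781
S = 5 * 3.1781
= 15.89


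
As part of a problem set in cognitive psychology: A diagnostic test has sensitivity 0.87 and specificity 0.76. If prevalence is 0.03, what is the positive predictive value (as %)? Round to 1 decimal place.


PPV = (sens * prev) / (sens * prev + (1-spec) * (1-prev))
Numerator = 0.87 * 0.03 = 0.0261
P(positive and no disease) = (1 - spec) * (1 - prev) = (1 - 0.76) * (1 - 0.03) = 0.2328
Denominator = 0.0261 + 0.2328 = 0.2589
PPV = 0.0261 / 0.2589 = 0.100811
As percentage = 10.1


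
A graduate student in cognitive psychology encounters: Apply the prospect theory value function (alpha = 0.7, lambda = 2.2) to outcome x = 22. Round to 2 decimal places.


Since x = 22 >= 0, use v(x) = x^0.7
22^0.7 = 8.7035
v(22) = 8.70


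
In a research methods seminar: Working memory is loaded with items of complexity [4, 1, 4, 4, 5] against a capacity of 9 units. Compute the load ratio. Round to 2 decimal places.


Total complexity = 4 + 1 + 4 + 4 + 5 = 18
Load = total / capacity = 18 / 9
= 2.00


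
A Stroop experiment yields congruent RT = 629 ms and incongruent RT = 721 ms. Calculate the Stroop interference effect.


Stroop effect = RT(incongruent) - RT(congruent)
= 721 - 629
= 92 ms


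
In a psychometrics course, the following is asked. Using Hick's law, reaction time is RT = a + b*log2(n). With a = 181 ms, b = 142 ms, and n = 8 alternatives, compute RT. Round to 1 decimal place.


RT = 181 + 142 * log2(8)
log2(8) = 3.0
RT = 181 + 142 * 3.0
= 181 + 426.0
= 607.0 ms


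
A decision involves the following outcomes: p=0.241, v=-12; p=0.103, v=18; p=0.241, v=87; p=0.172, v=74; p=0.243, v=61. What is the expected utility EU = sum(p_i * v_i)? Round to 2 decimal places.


EU = sum(p_i * v_i)
0.241 * -12 = -2.892
0.103 * 18 = 1.854
0.241 * 87 = 20.967
0.172 * 74 = 12.728
0.243 * 61 = 14.823
EU = -2.892 + 1.854 + 20.967 + 12.728 + 14.823
= 47.48


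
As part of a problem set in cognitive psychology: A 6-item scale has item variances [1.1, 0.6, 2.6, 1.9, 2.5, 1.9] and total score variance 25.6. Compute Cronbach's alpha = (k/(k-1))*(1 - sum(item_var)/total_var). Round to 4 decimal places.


alpha = (k/(k-1)) * (1 - sum(s_i^2)/s_total^2)
sum(item variances) = 10.6
k/(k-1) = 6/5 = 1.2
1 - 10.6/25.6 = 1 - 0.414062 = 0.585938
alpha = 1.2 * 0.585938
= 0.7031


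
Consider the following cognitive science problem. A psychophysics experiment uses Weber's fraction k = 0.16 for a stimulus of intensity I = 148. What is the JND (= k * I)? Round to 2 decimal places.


JND = k * I
JND = 0.16 * 148
= 23.68


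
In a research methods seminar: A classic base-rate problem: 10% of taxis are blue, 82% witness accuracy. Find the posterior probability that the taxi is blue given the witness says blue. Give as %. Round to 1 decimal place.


P(blue | says blue) = P(says blue | blue)*P(blue) / [P(says blue | blue)*P(blue) + P(says blue | not blue)*P(not blue)]
Numerator = 0.82 * 0.1 = 0.082
False identification = 0.18 * 0.9 = 0.162
P = 0.082 / (0.082 + 0.162)
= 0.082 / 0.244
As percentage = 33.6


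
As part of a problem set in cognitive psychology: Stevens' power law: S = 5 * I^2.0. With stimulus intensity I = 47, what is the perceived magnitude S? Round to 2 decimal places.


S = 5 * 47^2.0
47^2.0 = 2209.0
S = 5 * 2209.0
= 11045.00


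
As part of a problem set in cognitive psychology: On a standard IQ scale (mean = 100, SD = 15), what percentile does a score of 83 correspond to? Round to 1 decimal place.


z = (IQ - mean) / SD
z = (83 - 100) / 15 = -1.1333
Percentile = Phi(-1.1333) * 100
Phi(-1.1333) = 0.128544
= 12.9


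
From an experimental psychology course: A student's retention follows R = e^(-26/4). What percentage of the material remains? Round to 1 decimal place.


R = e^(-t/S)
-t/S = -26/4 = -6.5
R = e^(-6.5) = 0.001503
Percentage = 0.001503 * 100
= 0.2


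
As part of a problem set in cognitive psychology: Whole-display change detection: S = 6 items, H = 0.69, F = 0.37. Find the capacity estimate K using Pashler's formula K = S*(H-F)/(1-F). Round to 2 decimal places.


K = S * (H - F) / (1 - F)
H - F = 0.32
1 - F = 0.63
K = 6 * 0.32 / 0.63
= 3.05


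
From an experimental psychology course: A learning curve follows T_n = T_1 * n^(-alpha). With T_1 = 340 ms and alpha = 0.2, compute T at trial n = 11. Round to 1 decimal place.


T_n = 340 * 11^(-0.2)
11^(-0.2) = 0.619044
T_n = 340 * 0.619044
= 210.5 ms


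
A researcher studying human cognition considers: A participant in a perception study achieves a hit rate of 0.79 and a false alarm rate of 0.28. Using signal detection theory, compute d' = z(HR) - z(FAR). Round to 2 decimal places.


d' = z(HR) - z(FAR)
z(0.79) = 0.8064
z(0.28) = -0.5828
d' = 0.8064 - -0.5828
= 1.39


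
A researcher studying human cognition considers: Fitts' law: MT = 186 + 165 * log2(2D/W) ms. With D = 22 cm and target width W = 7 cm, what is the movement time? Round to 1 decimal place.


MT = 186 + 165 * log2(2*22/7)
2D/W = 6.285714
log2(6.285714) = 2.6521
MT = 186 + 165 * 2.6521
= 623.6 ms


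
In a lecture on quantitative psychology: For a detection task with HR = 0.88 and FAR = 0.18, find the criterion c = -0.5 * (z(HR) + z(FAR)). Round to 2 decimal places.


c = -0.5 * (z(HR) + z(FAR))
z(0.88) = 1.175
z(0.18) = -0.9154
c = -0.5 * (1.175 + -0.9154)
= -0.5 * 0.2596
= -0.13


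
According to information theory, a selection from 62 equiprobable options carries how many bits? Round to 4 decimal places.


H = log2(n)
H = log2(62)
= 5.9542


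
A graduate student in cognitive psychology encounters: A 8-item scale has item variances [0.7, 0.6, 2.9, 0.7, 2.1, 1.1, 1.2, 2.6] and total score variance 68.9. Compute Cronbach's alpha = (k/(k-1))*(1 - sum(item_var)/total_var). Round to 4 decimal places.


alpha = (k/(k-1)) * (1 - sum(s_i^2)/s_total^2)
sum(item variances) = 11.9
k/(k-1) = 8/7 = 1.142857
1 - 11.9/68.9 = 1 - 0.172714 = 0.827286
alpha = 1.142857 * 0.827286
= 0.9455


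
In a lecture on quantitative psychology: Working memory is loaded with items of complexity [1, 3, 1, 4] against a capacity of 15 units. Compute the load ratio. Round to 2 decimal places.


Total complexity = 1 + 3 + 1 + 4 = 9
Load = total / capacity = 9 / 15
= 0.60


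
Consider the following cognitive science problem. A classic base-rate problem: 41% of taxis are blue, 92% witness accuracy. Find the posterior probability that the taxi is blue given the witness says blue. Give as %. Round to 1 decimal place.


P(blue | says blue) = P(says blue | blue)*P(blue) / [P(says blue | blue)*P(blue) + P(says blue | not blue)*P(not blue)]
Numerator = 0.92 * 0.41 = 0.3772
False identification = 0.08 * 0.59 = 0.0472
P = 0.3772 / (0.3772 + 0.0472)
= 0.3772 / 0.4244
As percentage = 88.9


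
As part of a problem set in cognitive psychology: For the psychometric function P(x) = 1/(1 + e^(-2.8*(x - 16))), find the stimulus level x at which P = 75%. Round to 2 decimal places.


At P = 0.75: 0.75 = 1/(1 + e^(-k*(x-x0)))
Solving: e^(-k*(x-x0)) = 1/3
x = x0 + ln(3)/k
ln(3) = 1.0986
x = 16 + 1.0986/2.8
= 16 + 0.3924
= 16.39


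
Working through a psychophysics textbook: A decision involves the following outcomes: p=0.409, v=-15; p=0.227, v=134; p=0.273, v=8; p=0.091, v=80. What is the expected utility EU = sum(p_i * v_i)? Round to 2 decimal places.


EU = sum(p_i * v_i)
0.409 * -15 = -6.135
0.227 * 134 = 30.418
0.273 * 8 = 2.184
0.091 * 80 = 7.28
EU = -6.135 + 30.418 + 2.184 + 7.28
= 33.75


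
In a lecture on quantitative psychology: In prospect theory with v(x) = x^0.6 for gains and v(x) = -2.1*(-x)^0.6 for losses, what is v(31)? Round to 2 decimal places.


Since x = 31 >= 0, use v(x) = x^0.6
31^0.6 = 7.849
v(31) = 7.85


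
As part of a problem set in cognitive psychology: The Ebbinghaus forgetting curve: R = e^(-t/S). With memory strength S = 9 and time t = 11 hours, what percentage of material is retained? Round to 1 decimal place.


R = e^(-t/S)
-t/S = -11/9 = -1.222222
R = e^(-1.222222) = 0.294575
Percentage = 0.294575 * 100
= 29.5


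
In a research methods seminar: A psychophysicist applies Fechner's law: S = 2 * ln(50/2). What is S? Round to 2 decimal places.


S = 2 * ln(50/2)
I/I0 = 25.0
ln(25.0) = 3.2189
S = 2 * 3.2189
= 6.44


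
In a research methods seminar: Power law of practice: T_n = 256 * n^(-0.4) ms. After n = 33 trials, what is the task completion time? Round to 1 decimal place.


T_n = 256 * 33^(-0.4)
33^(-0.4) = 0.246942
T_n = 256 * 0.246942
= 63.2 ms


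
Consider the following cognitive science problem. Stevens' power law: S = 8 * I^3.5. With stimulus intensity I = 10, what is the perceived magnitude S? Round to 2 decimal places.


S = 8 * 10^3.5
10^3.5 = 3162.2777
S = 8 * 3162.2777
= 25298.22


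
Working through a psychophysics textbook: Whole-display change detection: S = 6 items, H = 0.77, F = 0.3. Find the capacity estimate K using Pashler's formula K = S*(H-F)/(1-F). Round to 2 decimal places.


K = S * (H - F) / (1 - F)
H - F = 0.47
1 - F = 0.7
K = 6 * 0.47 / 0.7
= 4.03


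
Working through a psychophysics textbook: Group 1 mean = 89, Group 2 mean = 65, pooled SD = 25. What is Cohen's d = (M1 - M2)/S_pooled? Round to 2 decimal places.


Cohen's d = (M1 - M2) / S_pooled
= (89 - 65) / 25
= 24 / 25
= 0.96


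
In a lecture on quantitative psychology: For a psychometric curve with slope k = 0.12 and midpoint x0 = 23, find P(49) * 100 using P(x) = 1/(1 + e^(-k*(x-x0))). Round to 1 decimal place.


P(x) = 1/(1 + e^(-0.12*(49 - 23)))
Exponent = -0.12 * 26 = -3.12
e^(-3.12) = 0.044157
P = 1/(1 + 0.044157) = 0.95771
Percentage = 95.8


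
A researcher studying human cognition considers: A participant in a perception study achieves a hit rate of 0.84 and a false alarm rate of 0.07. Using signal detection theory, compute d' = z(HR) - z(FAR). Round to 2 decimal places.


d' = z(HR) - z(FAR)
z(0.84) = 0.9945
z(0.07) = -1.4758
d' = 0.9945 - -1.4758
= 2.47


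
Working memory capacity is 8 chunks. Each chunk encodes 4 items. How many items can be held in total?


Total items = chunks * items_per_chunk
= 8 * 4
= 32


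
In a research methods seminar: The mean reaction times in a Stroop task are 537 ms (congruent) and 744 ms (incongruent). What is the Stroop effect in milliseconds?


Stroop effect = RT(incongruent) - RT(congruent)
= 744 - 537
= 207 ms


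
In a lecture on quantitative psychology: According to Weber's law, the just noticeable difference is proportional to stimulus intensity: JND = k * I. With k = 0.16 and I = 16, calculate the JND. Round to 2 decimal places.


JND = k * I
JND = 0.16 * 16
= 2.56


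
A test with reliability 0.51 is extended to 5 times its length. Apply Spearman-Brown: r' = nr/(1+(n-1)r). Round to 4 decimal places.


r_new = n*r / (1 + (n-1)*r)
Numerator = 5 * 0.51 = 2.55
Denominator = 1 + 4 * 0.51 = 3.04
r_new = 2.55 / 3.04
= 0.8388


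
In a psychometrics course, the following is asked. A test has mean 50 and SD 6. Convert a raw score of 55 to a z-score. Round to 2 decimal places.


z = (X - mu) / sigma
= (55 - 50) / 6
= 5 / 6
= 0.83


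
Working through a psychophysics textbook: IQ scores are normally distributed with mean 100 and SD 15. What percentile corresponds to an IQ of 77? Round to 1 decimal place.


z = (IQ - mean) / SD
z = (77 - 100) / 15 = -1.5333
Percentile = Phi(-1.5333) * 100
Phi(-1.5333) = 0.062601
= 6.3


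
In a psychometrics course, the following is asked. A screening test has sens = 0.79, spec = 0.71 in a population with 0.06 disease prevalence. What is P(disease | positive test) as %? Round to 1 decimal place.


PPV = (sens * prev) / (sens * prev + (1-spec) * (1-prev))
Numerator = 0.79 * 0.06 = 0.0474
P(positive and no disease) = (1 - spec) * (1 - prev) = (1 - 0.71) * (1 - 0.06) = 0.2726
Denominator = 0.0474 + 0.2726 = 0.32
PPV = 0.0474 / 0.32 = 0.148125
As percentage = 14.8


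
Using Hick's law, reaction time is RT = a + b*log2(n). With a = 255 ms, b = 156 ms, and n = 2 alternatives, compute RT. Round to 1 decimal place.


RT = 255 + 156 * log2(2)
log2(2) = 1.0
RT = 255 + 156 * 1.0
= 255 + 156.0
= 411.0 ms


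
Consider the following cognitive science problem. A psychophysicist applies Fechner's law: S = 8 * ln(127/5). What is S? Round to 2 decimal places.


S = 8 * ln(127/5)
I/I0 = 25.4
ln(25.4) = 3.2347
S = 8 * 3.2347
= 25.88


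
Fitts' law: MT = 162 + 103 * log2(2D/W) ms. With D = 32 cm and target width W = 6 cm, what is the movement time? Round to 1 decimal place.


MT = 162 + 103 * log2(2*32/6)
2D/W = 10.666667
log2(10.666667) = 3.415
MT = 162 + 103 * 3.415
= 513.7 ms


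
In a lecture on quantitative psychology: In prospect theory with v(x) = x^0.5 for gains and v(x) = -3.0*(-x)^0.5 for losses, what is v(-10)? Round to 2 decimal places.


Since x = -10 < 0, use v(x) = -lambda*(-x)^alpha
(-x) = 10
10^0.5 = 3.1623
v(-10) = -3.0 * 3.1623
= -9.49


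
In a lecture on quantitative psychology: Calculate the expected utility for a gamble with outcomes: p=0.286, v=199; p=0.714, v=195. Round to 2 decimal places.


EU = sum(p_i * v_i)
0.286 * 199 = 56.914
0.714 * 195 = 139.23
EU = 56.914 + 139.23
= 196.14


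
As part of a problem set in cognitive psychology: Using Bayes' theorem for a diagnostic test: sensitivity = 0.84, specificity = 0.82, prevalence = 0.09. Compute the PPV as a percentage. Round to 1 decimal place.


PPV = (sens * prev) / (sens * prev + (1-spec) * (1-prev))
Numerator = 0.84 * 0.09 = 0.0756
P(positive and no disease) = (1 - spec) * (1 - prev) = (1 - 0.82) * (1 - 0.09) = 0.1638
Denominator = 0.0756 + 0.1638 = 0.2394
PPV = 0.0756 / 0.2394 = 0.315789
As percentage = 31.6


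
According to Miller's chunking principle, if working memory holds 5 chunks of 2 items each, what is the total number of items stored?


Total items = chunks * items_per_chunk
= 5 * 2
= 10


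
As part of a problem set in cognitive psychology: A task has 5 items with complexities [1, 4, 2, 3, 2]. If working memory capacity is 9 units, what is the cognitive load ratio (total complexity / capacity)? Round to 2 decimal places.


Total complexity = 1 + 4 + 2 + 3 + 2 = 12
Load = total / capacity = 12 / 9
= 1.33


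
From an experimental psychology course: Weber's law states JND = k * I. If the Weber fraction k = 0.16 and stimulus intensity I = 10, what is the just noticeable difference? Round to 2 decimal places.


JND = k * I
JND = 0.16 * 10
= 1.60


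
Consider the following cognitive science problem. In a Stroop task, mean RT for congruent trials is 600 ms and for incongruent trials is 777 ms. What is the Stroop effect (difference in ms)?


Stroop effect = RT(incongruent) - RT(congruent)
= 777 - 600
= 177 ms


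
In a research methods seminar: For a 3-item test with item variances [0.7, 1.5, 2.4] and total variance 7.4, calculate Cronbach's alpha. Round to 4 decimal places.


alpha = (k/(k-1)) * (1 - sum(s_i^2)/s_total^2)
sum(item variances) = 4.6
k/(k-1) = 3/2 = 1.5
1 - 4.6/7.4 = 1 - 0.621622 = 0.378378
alpha = 1.5 * 0.378378
= 0.5676


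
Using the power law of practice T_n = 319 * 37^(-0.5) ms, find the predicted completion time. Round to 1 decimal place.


T_n = 319 * 37^(-0.5)
37^(-0.5) = 0.164399
T_n = 319 * 0.164399
= 52.4 ms


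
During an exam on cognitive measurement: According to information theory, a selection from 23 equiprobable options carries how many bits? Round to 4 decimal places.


H = log2(n)
H = log2(23)
= 4.5236


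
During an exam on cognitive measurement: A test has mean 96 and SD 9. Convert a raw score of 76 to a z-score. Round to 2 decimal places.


z = (X - mu) / sigma
= (76 - 96) / 9
= -20 / 9
= -2.22


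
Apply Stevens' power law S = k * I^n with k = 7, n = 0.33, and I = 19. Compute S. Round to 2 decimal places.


S = 7 * 19^0.33
19^0.33 = 2.6423
S = 7 * 2.6423
= 18.50


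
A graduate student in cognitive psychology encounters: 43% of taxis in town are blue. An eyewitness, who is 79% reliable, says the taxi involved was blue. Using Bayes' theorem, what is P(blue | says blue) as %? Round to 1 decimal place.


P(blue | says blue) = P(says blue | blue)*P(blue) / [P(says blue | blue)*P(blue) + P(says blue | not blue)*P(not blue)]
Numerator = 0.79 * 0.43 = 0.3397
False identification = 0.21 * 0.57 = 0.1197
P = 0.3397 / (0.3397 + 0.1197)
= 0.3397 / 0.4594
As percentage = 73.9


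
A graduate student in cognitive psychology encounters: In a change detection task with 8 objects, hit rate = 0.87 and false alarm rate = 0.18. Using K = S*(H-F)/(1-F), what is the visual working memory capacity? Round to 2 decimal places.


K = S * (H - F) / (1 - F)
H - F = 0.69
1 - F = 0.82
K = 8 * 0.69 / 0.82
= 6.73


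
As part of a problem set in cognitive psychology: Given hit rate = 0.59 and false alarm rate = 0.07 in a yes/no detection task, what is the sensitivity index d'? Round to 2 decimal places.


d' = z(HR) - z(FAR)
z(0.59) = 0.2275
z(0.07) = -1.4758
d' = 0.2275 - -1.4758
= 1.70


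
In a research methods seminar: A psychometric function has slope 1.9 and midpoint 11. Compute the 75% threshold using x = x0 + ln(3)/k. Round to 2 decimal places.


At P = 0.75: 0.75 = 1/(1 + e^(-k*(x-x0)))
Solving: e^(-k*(x-x0)) = 1/3
x = x0 + ln(3)/k
ln(3) = 1.0986
x = 11 + 1.0986/1.9
= 11 + 0.5782
= 11.58
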